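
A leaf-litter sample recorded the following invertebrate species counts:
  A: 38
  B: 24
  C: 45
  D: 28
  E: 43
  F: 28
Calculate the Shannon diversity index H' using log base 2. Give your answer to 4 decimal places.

2.5451

Total N = 38+24+45+28+43+28 = 206, so the proportions are 0.184466, 0.116505, 0.218447, 0.135922, 0.208738, 0.135922 (working shown to 6 dp, full precision carried).
Each pᵢ log₂ pᵢ term: 0.184466×(-2.438573)=-0.449834, 0.116505×(-3.101538)=-0.361344, 0.218447×(-2.194647)=-0.479413, 0.135922×(-2.879146)=-0.391340, 0.208738×(-2.260236)=-0.471797, 0.135922×(-2.879146)=-0.391340.
Sum = -2.545069, so H' = 2.5451.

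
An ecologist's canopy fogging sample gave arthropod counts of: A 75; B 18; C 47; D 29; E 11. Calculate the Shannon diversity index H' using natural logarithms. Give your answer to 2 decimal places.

1.41

Total N = 75+18+47+29+11 = 180, so the proportions are 0.4167, 0.1, 0.2611, 0.1611, 0.0611 (working shown to 4 dp, full precision carried).
Each pᵢ ln pᵢ term: 0.4167×(-0.8755)=-0.3648, 0.1×(-2.3026)=-0.2303, 0.2611×(-1.3428)=-0.3506, 0.1611×(-1.8257)=-0.2941, 0.0611×(-2.7951)=-0.1708.
Sum = -1.4106, so H' = 1.41.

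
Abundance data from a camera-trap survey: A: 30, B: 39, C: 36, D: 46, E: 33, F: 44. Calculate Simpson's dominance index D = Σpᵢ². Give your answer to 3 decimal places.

0.170

Total N = 30+39+36+46+33+44 = 228, so the proportions are 0.13158, 0.17105, 0.15789, 0.20175, 0.14474, 0.19298 (working shown to 5 dp, full precision carried).
D = 0.13158² + 0.17105² + 0.15789² + 0.20175² + 0.14474² + 0.19298² = 0.01731 + 0.02926 + 0.02493 + 0.04070 + 0.02095 + 0.03724 = 0.17040.
To 3 decimal places, D = 0.170.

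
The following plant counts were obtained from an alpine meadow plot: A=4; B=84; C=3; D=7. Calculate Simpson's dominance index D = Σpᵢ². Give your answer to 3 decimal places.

Total N = 4+84+3+7 = 98, so the proportions are 0.04082, 0.85714, 0.03061, 0.07143 (working shown to 5 dp, full precision carried).
D = 0.04082² + 0.85714² + 0.03061² + 0.07143² = 0.00167 + 0.73469 + 0.00094 + 0.00510 = 0.74240.
To 3 decimal places, D = 0.742.

0.742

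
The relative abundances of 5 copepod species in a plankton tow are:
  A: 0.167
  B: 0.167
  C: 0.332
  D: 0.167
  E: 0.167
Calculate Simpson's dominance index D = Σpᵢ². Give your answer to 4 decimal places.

0.2218

D = 0.167² + 0.167² + 0.332² + 0.167² + 0.167² = 0.027889 + 0.027889 + 0.110224 + 0.027889 + 0.027889 = 0.221780 (working shown to 6 dp, full precision carried).
To 4 decimal places, D = 0.2218.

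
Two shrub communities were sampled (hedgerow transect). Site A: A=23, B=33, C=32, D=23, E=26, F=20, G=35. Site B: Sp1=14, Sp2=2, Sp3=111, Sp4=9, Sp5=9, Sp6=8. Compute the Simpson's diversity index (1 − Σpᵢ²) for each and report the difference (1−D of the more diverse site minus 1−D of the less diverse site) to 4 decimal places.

0.3961

Site A: N=192, proportions 0.1197917, 0.171875, 0.1666667, 0.1197917, 0.1354167, 0.1041667, 0.1822917, giving 1−D = 0.8515625 (working shown to 7 dp, full precision carried).
Site B: N=153, proportions 0.0915033, 0.0130719, 0.7254902, 0.0588235, 0.0588235, 0.0522876, giving 1−D = 0.4554658.
Difference = |0.8515625 − 0.4554658| = 0.3960967, i.e. 0.3961 to 4 decimal places.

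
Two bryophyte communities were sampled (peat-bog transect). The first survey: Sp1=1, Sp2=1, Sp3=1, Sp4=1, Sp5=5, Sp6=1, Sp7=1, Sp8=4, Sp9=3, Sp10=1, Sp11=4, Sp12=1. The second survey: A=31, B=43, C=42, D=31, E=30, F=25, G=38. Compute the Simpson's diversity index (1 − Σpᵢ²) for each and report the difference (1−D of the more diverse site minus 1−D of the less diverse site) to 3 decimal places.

The first survey: N=24, proportions 0.04167, 0.04167, 0.04167, 0.04167, 0.20833, 0.04167, 0.04167, 0.16667, 0.125, 0.04167, 0.16667, 0.04167, giving 1−D = 0.87153 (working shown to 5 dp, full precision carried).
The second survey: N=240, proportions 0.12917, 0.17917, 0.175, 0.12917, 0.125, 0.10417, 0.15833, giving 1−D = 0.85236.
Difference = |0.87153 − 0.85236| = 0.01917, i.e. 0.019 to 3 decimal places.

0.019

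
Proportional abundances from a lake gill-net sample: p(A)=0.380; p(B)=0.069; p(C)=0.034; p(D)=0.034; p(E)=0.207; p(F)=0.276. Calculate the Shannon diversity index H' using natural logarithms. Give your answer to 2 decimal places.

Each pᵢ ln pᵢ term (working shown to 4 dp, full precision carried): 0.38×(-0.9676)=-0.3677, 0.069×(-2.6736)=-0.1845, 0.034×(-3.3814)=-0.1150, 0.034×(-3.3814)=-0.1150, 0.207×(-1.5750)=-0.3260, 0.276×(-1.2874)=-0.3553.
Sum = -1.4634, so H' = 1.46.

1.46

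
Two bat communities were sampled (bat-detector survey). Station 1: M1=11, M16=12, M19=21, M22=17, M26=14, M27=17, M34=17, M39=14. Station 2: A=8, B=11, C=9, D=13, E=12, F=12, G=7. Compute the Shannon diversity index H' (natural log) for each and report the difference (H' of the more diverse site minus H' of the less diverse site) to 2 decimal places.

Station 1: N=123, proportions 0.0894, 0.0976, 0.1707, 0.1382, 0.1138, 0.1382, 0.1382, 0.1138, giving H' = 2.0600 (working shown to 4 dp, full precision carried).
Station 2: N=72, proportions 0.1111, 0.1528, 0.125, 0.1806, 0.1667, 0.1667, 0.0972, giving H' = 1.9240.
Difference = |2.0600 − 1.9240| = 0.1360, i.e. 0.14 to 2 decimal places.

0.14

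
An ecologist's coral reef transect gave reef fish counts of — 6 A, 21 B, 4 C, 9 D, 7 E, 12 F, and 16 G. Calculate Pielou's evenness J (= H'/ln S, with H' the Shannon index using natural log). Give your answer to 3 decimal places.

0.932

Total N = 6+21+4+9+7+12+16 = 75, so the proportions are 0.08, 0.28, 0.05333, 0.12, 0.09333, 0.16, 0.21333 (working shown to 5 dp, full precision carried).
H' = −Σ pᵢ ln pᵢ = −((-0.20206) + (-0.35643) + (-0.15633) + (-0.25443) + (-0.22135) + (-0.29321) + (-0.32958)) = 1.81339.
With S = 7 species, ln S = 1.94591, so J = 1.81339/1.94591 = 0.93190, i.e. 0.932 to 3 decimal places.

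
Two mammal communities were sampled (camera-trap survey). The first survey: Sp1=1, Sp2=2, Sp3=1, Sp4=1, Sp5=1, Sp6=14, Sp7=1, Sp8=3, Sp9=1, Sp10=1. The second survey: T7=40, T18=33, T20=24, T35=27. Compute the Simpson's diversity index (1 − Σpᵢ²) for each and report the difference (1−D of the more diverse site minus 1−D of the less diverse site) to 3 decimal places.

0.060

The first survey: N=26, proportions 0.03846, 0.07692, 0.03846, 0.03846, 0.03846, 0.53846, 0.03846, 0.11538, 0.03846, 0.03846, giving 1−D = 0.68047 (working shown to 5 dp, full precision carried).
The second survey: N=124, proportions 0.32258, 0.26613, 0.19355, 0.21774, giving 1−D = 0.74024.
Difference = |0.68047 − 0.74024| = 0.05977, i.e. 0.060 to 3 decimal places.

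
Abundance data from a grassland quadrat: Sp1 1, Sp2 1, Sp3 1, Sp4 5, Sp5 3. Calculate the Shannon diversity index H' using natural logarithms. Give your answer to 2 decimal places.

1.37

Total N = 1+1+1+5+3 = 11, so the proportions are 0.0909, 0.0909, 0.0909, 0.4545, 0.2727 (working shown to 4 dp, full precision carried).
Each pᵢ ln pᵢ term: 0.0909×(-2.3979)=-0.2180, 0.0909×(-2.3979)=-0.2180, 0.0909×(-2.3979)=-0.2180, 0.4545×(-0.7885)=-0.3584, 0.2727×(-1.2993)=-0.3543.
Sum = -1.3667, so H' = 1.37.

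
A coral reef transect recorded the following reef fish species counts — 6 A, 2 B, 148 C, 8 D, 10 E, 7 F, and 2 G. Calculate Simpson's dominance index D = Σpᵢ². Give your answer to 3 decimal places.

0.662

Total N = 6+2+148+8+10+7+2 = 183, so the proportions are 0.03279, 0.01093, 0.80874, 0.04372, 0.05464, 0.03825, 0.01093 (working shown to 5 dp, full precision carried).
D = 0.03279² + 0.01093² + 0.80874² + 0.04372² + 0.05464² + 0.03825² + 0.01093² = 0.00107 + 0.00012 + 0.65407 + 0.00191 + 0.00299 + 0.00146 + 0.00012 = 0.66174.
To 3 decimal places, D = 0.662.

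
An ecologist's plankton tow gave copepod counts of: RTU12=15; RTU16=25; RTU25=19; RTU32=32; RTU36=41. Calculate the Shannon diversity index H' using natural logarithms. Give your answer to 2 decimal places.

1.55

Total N = 15+25+19+32+41 = 132, so the proportions are 0.1136, 0.1894, 0.1439, 0.2424, 0.3106 (working shown to 4 dp, full precision carried).
Each pᵢ ln pᵢ term: 0.1136×(-2.1748)=-0.2471, 0.1894×(-1.6639)=-0.3151, 0.1439×(-1.9384)=-0.2790, 0.2424×(-1.4171)=-0.3435, 0.3106×(-1.1692)=-0.3632.
Sum = -1.5480, so H' = 1.55.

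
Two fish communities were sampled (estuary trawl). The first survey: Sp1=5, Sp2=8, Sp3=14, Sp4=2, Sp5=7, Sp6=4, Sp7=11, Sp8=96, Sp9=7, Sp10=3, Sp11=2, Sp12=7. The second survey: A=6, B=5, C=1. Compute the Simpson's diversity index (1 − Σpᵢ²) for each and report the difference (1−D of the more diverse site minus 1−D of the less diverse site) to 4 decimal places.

0.0748

The first survey: N=166, proportions 0.03012, 0.048193, 0.084337, 0.012048, 0.042169, 0.024096, 0.066265, 0.578313, 0.042169, 0.018072, 0.012048, 0.042169, giving 1−D = 0.644288 (working shown to 6 dp, full precision carried).
The second survey: N=12, proportions 0.5, 0.416667, 0.083333, giving 1−D = 0.569444.
Difference = |0.644288 − 0.569444| = 0.074844, i.e. 0.0748 to 4 decimal places.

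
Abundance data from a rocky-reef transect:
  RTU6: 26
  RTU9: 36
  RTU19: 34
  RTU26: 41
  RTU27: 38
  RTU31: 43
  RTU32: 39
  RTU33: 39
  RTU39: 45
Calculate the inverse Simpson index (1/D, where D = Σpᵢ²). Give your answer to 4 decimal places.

8.8299

Total N = 26+36+34+41+38+43+39+39+45 = 341, so the proportions are 0.07624633, 0.10557185, 0.09970674, 0.1202346, 0.11143695, 0.12609971, 0.1143695, 0.1143695, 0.13196481 (working shown to 8 dp, full precision carried).
D = 0.07624633² + 0.10557185² + 0.09970674² + 0.1202346² + 0.11143695² + 0.12609971² + 0.1143695² + 0.1143695² + 0.13196481² = 0.00581350 + 0.01114541 + 0.00994143 + 0.01445636 + 0.01241819 + 0.01590114 + 0.01308038 + 0.01308038 + 0.01741471 = 0.11325152.
So 1/D = 8.829904, i.e. 8.8299 to 4 decimal places.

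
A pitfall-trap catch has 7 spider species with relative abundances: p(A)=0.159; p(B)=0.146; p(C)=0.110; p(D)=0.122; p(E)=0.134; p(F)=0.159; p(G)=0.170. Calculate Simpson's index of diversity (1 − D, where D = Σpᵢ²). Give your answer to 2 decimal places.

0.85

D = 0.159² + 0.146² + 0.11² + 0.122² + 0.134² + 0.159² + 0.17² = 0.0253 + 0.0213 + 0.0121 + 0.0149 + 0.0180 + 0.0253 + 0.0289 = 0.1457 (working shown to 4 dp, full precision carried).
So 1 − D = 0.8543, i.e. 0.85 to 2 decimal places.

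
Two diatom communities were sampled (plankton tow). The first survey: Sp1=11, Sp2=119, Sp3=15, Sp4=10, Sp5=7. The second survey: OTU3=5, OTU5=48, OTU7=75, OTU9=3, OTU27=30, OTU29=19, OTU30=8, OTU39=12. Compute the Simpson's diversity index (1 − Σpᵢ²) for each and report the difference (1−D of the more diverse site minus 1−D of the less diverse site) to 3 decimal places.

The first survey: N=162, proportions 0.0679, 0.73457, 0.09259, 0.06173, 0.04321, giving 1−D = 0.44155 (working shown to 5 dp, full precision carried).
The second survey: N=200, proportions 0.025, 0.24, 0.375, 0.015, 0.15, 0.095, 0.04, 0.06, giving 1−D = 0.76420.
Difference = |0.44155 − 0.76420| = 0.32265, i.e. 0.323 to 3 decimal places.

0.323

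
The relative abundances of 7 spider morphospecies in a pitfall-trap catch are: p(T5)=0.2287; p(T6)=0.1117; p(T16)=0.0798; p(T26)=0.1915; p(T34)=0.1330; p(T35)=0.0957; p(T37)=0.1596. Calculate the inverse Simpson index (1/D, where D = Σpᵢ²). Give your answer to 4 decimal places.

6.2445

D = 0.2287² + 0.1117² + 0.0798² + 0.1915² + 0.133² + 0.0957² + 0.1596² = 0.05230369 + 0.01247689 + 0.00636804 + 0.03667225 + 0.01768900 + 0.00915849 + 0.02547216 = 0.16014052 (working shown to 8 dp, full precision carried).
So 1/D = 6.244516, i.e. 6.2445 to 4 decimal places.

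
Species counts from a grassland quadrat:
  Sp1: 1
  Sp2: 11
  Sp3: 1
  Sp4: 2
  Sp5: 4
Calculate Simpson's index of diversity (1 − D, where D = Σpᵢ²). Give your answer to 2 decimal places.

0.60

Total N = 1+11+1+2+4 = 19, so the proportions are 0.0526, 0.5789, 0.0526, 0.1053, 0.2105 (working shown to 4 dp, full precision carried).
D = 0.0526² + 0.5789² + 0.0526² + 0.1053² + 0.2105² = 0.0028 + 0.3352 + 0.0028 + 0.0111 + 0.0443 = 0.3961.
So 1 − D = 0.6039, i.e. 0.60 to 2 decimal places.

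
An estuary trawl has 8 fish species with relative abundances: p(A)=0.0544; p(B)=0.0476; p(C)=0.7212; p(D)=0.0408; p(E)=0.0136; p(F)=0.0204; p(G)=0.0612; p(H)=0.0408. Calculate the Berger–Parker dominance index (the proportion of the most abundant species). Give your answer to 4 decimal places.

0.7212

The largest proportion is 0.7212, i.e. d = 0.7212 to 4 decimal places.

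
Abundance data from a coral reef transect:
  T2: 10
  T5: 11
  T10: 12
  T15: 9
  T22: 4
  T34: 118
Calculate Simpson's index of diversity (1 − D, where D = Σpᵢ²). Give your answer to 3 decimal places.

0.465

Total N = 10+11+12+9+4+118 = 164, so the proportions are 0.06098, 0.06707, 0.07317, 0.05488, 0.02439, 0.71951 (working shown to 5 dp, full precision carried).
D = 0.06098² + 0.06707² + 0.07317² + 0.05488² + 0.02439² + 0.71951² = 0.00372 + 0.00450 + 0.00535 + 0.00301 + 0.00059 + 0.51770 = 0.53488.
So 1 − D = 0.46512, i.e. 0.465 to 3 decimal places.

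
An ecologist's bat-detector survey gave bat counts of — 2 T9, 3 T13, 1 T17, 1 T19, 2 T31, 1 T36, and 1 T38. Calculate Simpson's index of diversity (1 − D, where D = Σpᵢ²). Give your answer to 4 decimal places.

0.8264

Total N = 2+3+1+1+2+1+1 = 11, so the proportions are 0.181818, 0.272727, 0.090909, 0.090909, 0.181818, 0.090909, 0.090909 (working shown to 6 dp, full precision carried).
D = 0.181818² + 0.272727² + 0.090909² + 0.090909² + 0.181818² + 0.090909² + 0.090909² = 0.033058 + 0.074380 + 0.008264 + 0.008264 + 0.033058 + 0.008264 + 0.008264 = 0.173554.
So 1 − D = 0.826446, i.e. 0.8264 to 4 decimal places.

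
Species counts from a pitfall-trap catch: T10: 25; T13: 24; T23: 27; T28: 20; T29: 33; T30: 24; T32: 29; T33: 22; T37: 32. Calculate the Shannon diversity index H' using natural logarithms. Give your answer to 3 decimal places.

2.185

Total N = 25+24+27+20+33+24+29+22+32 = 236, so the proportions are 0.10593, 0.10169, 0.11441, 0.08475, 0.13983, 0.10169, 0.12288, 0.09322, 0.13559 (working shown to 5 dp, full precision carried).
Each pᵢ ln pᵢ term: 0.10593×(-2.24496)=-0.23781, 0.10169×(-2.28578)=-0.23245, 0.11441×(-2.16799)=-0.24803, 0.08475×(-2.46810)=-0.20916, 0.13983×(-1.96732)=-0.27509, 0.10169×(-2.28578)=-0.23245, 0.12288×(-2.09654)=-0.25763, 0.09322×(-2.37279)=-0.22119, 0.13559×(-1.99810)=-0.27093.
Sum = -2.18475, so H' = 2.185.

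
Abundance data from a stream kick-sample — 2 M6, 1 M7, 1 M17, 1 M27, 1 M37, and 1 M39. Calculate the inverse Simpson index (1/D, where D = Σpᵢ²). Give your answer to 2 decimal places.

Total N = 2+1+1+1+1+1 = 7, so the proportions are 0.285714, 0.142857, 0.142857, 0.142857, 0.142857, 0.142857 (working shown to 6 dp, full precision carried).
D = 0.285714² + 0.142857² + 0.142857² + 0.142857² + 0.142857² + 0.142857² = 0.081633 + 0.020408 + 0.020408 + 0.020408 + 0.020408 + 0.020408 = 0.183673.
So 1/D = 5.4444, i.e. 5.44 to 2 decimal places.

5.44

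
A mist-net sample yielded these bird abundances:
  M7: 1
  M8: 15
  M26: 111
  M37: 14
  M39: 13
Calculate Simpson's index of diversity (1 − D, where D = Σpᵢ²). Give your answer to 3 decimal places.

0.456

Total N = 1+15+111+14+13 = 154, so the proportions are 0.00649, 0.0974, 0.72078, 0.09091, 0.08442 (working shown to 5 dp, full precision carried).
D = 0.00649² + 0.0974² + 0.72078² + 0.09091² + 0.08442² = 0.00004 + 0.00949 + 0.51952 + 0.00826 + 0.00713 = 0.54444.
So 1 − D = 0.45556, i.e. 0.456 to 3 decimal places.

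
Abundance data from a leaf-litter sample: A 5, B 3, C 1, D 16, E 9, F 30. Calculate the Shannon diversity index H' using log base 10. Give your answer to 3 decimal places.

0.602

Total N = 5+3+1+16+9+30 = 64, so the proportions are 0.07812, 0.04688, 0.01562, 0.25, 0.14062, 0.46875 (working shown to 5 dp, full precision carried).
Each pᵢ log₁₀ pᵢ term: 0.07812×(-1.10721)=-0.08650, 0.04688×(-1.32906)=-0.06230, 0.01562×(-1.80618)=-0.02822, 0.25×(-0.60206)=-0.15051, 0.14062×(-0.85194)=-0.11980, 0.46875×(-0.32906)=-0.15425.
Sum = -0.60159, so H' = 0.602.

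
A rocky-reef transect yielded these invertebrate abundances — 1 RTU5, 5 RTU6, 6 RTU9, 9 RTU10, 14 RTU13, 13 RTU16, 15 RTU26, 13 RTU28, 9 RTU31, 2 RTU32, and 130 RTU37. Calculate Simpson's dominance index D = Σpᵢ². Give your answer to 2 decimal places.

0.38

Total N = 1+5+6+9+14+13+15+13+9+2+130 = 217, so the proportions are 0.0046, 0.023, 0.0276, 0.0415, 0.0645, 0.0599, 0.0691, 0.0599, 0.0415, 0.0092, 0.5991 (working shown to 4 dp, full precision carried).
D = 0.0046² + 0.023² + 0.0276² + 0.0415² + 0.0645² + 0.0599² + 0.0691² + 0.0599² + 0.0415² + 0.0092² + 0.5991² = 0.0000 + 0.0005 + 0.0008 + 0.0017 + 0.0042 + 0.0036 + 0.0048 + 0.0036 + 0.0017 + 0.0001 + 0.3589 = 0.3799.
To 2 decimal places, D = 0.38.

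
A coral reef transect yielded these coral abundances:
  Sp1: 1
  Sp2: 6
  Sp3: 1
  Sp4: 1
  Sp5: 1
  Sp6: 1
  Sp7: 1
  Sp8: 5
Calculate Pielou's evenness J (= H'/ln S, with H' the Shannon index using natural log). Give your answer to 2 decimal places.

Total N = 1+6+1+1+1+1+1+5 = 17, so the proportions are 0.0588, 0.3529, 0.0588, 0.0588, 0.0588, 0.0588, 0.0588, 0.2941 (working shown to 4 dp, full precision carried).
H' = −Σ pᵢ ln pᵢ = −((-0.1667) + (-0.3676) + (-0.1667) + (-0.1667) + (-0.1667) + (-0.1667) + (-0.1667) + (-0.3599)) = 1.7275.
With S = 8 species, ln S = 2.0794, so J = 1.7275/2.0794 = 0.8307, i.e. 0.83 to 2 decimal places.

0.83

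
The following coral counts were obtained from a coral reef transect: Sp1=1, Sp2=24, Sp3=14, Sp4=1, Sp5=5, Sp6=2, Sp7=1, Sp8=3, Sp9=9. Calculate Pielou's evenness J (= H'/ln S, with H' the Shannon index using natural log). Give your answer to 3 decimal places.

Total N = 1+24+14+1+5+2+1+3+9 = 60, so the proportions are 0.01667, 0.4, 0.23333, 0.01667, 0.08333, 0.03333, 0.01667, 0.05, 0.15 (working shown to 5 dp, full precision carried).
H' = −Σ pᵢ ln pᵢ = −((-0.06824) + (-0.36652) + (-0.33957) + (-0.06824) + (-0.20708) + (-0.11337) + (-0.06824) + (-0.14979) + (-0.28457)) = 1.66560.
With S = 9 species, ln S = 2.19722, so J = 1.66560/2.19722 = 0.75805, i.e. 0.758 to 3 decimal places.

0.758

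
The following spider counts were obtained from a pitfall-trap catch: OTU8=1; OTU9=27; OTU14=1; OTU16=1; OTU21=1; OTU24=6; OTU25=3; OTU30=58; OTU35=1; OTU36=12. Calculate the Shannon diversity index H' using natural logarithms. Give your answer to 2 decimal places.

1.39

Total N = 1+27+1+1+1+6+3+58+1+12 = 111, so the proportions are 0.009, 0.2432, 0.009, 0.009, 0.009, 0.0541, 0.027, 0.5225, 0.009, 0.1081 (working shown to 4 dp, full precision carried).
Each pᵢ ln pᵢ term: 0.009×(-4.7095)=-0.0424, 0.2432×(-1.4137)=-0.3439, 0.009×(-4.7095)=-0.0424, 0.009×(-4.7095)=-0.0424, 0.009×(-4.7095)=-0.0424, 0.0541×(-2.9178)=-0.1577, 0.027×(-3.6109)=-0.0976, 0.5225×(-0.6491)=-0.3392, 0.009×(-4.7095)=-0.0424, 0.1081×(-2.2246)=-0.2405.
Sum = -1.3910, so H' = 1.39.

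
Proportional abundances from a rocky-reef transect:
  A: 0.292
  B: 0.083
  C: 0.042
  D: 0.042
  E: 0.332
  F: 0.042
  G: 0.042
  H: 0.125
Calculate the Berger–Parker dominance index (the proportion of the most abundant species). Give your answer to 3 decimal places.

The largest proportion is 0.332, i.e. d = 0.332 to 3 decimal places.

0.332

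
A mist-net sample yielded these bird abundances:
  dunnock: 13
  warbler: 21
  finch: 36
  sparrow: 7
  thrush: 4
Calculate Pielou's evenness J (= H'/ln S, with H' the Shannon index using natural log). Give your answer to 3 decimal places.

0.848

Total N = 13+21+36+7+4 = 81, so the proportions are 0.16049, 0.25926, 0.44444, 0.08642, 0.04938 (working shown to 5 dp, full precision carried).
H' = −Σ pᵢ ln pᵢ = −((-0.29362) + (-0.34998) + (-0.36041) + (-0.21160) + (-0.14855)) = 1.36417.
With S = 5 species, ln S = 1.60944, so J = 1.36417/1.60944 = 0.84761, i.e. 0.848 to 3 decimal places.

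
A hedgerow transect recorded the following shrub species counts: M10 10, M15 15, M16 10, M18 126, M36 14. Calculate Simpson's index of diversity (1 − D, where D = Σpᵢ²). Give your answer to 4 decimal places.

Total N = 10+15+10+126+14 = 175, so the proportions are 0.057143, 0.085714, 0.057143, 0.72, 0.08 (working shown to 6 dp, full precision carried).
D = 0.057143² + 0.085714² + 0.057143² + 0.72² + 0.08² = 0.003265 + 0.007347 + 0.003265 + 0.518400 + 0.006400 = 0.538678.
So 1 − D = 0.461322, i.e. 0.4613 to 4 decimal places.

0.4613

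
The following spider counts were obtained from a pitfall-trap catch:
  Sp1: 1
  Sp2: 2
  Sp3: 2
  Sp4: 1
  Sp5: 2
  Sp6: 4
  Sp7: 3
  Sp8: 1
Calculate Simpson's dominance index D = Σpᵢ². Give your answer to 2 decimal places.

Total N = 1+2+2+1+2+4+3+1 = 16, so the proportions are 0.0625, 0.125, 0.125, 0.0625, 0.125, 0.25, 0.1875, 0.0625 (working shown to 4 dp, full precision carried).
D = 0.0625² + 0.125² + 0.125² + 0.0625² + 0.125² + 0.25² + 0.1875² + 0.0625² = 0.0039 + 0.0156 + 0.0156 + 0.0039 + 0.0156 + 0.0625 + 0.0352 + 0.0039 = 0.1562.
To 2 decimal places, D = 0.16.

0.16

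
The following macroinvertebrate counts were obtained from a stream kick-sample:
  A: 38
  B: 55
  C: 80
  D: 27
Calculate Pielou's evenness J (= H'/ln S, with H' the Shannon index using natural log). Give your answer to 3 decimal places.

Total N = 38+55+80+27 = 200, so the proportions are 0.19, 0.275, 0.4, 0.135 (working shown to 5 dp, full precision carried).
H' = −Σ pᵢ ln pᵢ = −((-0.31554) + (-0.35502) + (-0.36652) + (-0.27033)) = 1.30741.
With S = 4 species, ln S = 1.38629, so J = 1.30741/1.38629 = 0.94310, i.e. 0.943 to 3 decimal places.

0.943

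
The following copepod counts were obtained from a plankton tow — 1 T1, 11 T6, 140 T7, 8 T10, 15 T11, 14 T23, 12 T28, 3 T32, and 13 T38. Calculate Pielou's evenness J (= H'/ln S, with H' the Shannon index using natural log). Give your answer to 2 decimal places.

0.61

Total N = 1+11+140+8+15+14+12+3+13 = 217, so the proportions are 0.0046, 0.0507, 0.6452, 0.0369, 0.0691, 0.0645, 0.0553, 0.0138, 0.0599 (working shown to 4 dp, full precision carried).
H' = −Σ pᵢ ln pᵢ = −((-0.0248) + (-0.1512) + (-0.2827) + (-0.1217) + (-0.1847) + (-0.1768) + (-0.1601) + (-0.0592) + (-0.1686)) = 1.3298.
With S = 9 species, ln S = 2.1972, so J = 1.3298/2.1972 = 0.6052, i.e. 0.61 to 2 decimal places.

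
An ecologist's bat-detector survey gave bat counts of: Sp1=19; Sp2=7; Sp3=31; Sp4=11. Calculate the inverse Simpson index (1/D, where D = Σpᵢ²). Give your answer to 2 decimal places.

3.10

Total N = 19+7+31+11 = 68, so the proportions are 0.27941, 0.10294, 0.45588, 0.16176 (working shown to 5 dp, full precision carried).
D = 0.27941² + 0.10294² + 0.45588² + 0.16176² = 0.07807 + 0.01060 + 0.20783 + 0.02617 = 0.32266.
So 1/D = 3.0992, i.e. 3.10 to 2 decimal places.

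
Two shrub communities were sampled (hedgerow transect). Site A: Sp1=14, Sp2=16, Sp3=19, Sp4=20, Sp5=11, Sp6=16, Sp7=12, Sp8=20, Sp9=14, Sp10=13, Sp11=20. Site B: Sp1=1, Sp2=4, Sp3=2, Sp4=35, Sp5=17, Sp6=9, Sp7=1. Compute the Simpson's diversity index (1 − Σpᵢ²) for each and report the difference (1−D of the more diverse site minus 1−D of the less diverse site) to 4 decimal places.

0.2450

Site A: N=175, proportions 0.08, 0.0914286, 0.1085714, 0.1142857, 0.0628571, 0.0914286, 0.0685714, 0.1142857, 0.08, 0.0742857, 0.1142857, giving 1−D = 0.9053388 (working shown to 7 dp, full precision carried).
Site B: N=69, proportions 0.0144928, 0.057971, 0.0289855, 0.5072464, 0.2463768, 0.1304348, 0.0144928, giving 1−D = 0.6603655.
Difference = |0.9053388 − 0.6603655| = 0.2449733, i.e. 0.2450 to 4 decimal places.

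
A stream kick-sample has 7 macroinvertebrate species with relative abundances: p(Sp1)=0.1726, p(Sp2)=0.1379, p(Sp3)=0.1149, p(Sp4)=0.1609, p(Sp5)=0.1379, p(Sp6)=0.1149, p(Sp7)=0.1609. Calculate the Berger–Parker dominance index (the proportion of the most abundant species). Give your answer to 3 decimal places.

The largest proportion is 0.1726, i.e. d = 0.173 to 3 decimal places.

0.173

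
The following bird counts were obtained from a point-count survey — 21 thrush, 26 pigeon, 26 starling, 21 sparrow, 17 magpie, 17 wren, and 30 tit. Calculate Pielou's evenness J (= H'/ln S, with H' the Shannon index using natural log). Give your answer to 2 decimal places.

Total N = 21+26+26+21+17+17+30 = 158, so the proportions are 0.1329, 0.1646, 0.1646, 0.1329, 0.1076, 0.1076, 0.1899 (working shown to 4 dp, full precision carried).
H' = −Σ pᵢ ln pᵢ = −((-0.2682) + (-0.2969) + (-0.2969) + (-0.2682) + (-0.2399) + (-0.2399) + (-0.3155)) = 1.9255.
With S = 7 species, ln S = 1.9459, so J = 1.9255/1.9459 = 0.9895, i.e. 0.99 to 2 decimal places.

0.99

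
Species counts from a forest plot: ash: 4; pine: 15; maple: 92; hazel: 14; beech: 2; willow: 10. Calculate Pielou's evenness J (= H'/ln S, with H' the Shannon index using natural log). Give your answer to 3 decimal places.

Total N = 4+15+92+14+2+10 = 137, so the proportions are 0.0292, 0.10949, 0.67153, 0.10219, 0.0146, 0.07299 (working shown to 5 dp, full precision carried).
H' = −Σ pᵢ ln pᵢ = −((-0.10317) + (-0.24218) + (-0.26740) + (-0.23309) + (-0.06171) + (-0.19105)) = 1.09860.
With S = 6 species, ln S = 1.79176, so J = 1.09860/1.79176 = 0.61314, i.e. 0.613 to 3 decimal places.

0.613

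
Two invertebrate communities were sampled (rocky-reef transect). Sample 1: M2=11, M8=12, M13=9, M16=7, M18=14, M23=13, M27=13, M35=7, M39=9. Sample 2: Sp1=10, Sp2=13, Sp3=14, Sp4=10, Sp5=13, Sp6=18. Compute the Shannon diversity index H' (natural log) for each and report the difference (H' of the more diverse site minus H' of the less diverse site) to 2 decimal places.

0.40

Sample 1: N=95, proportions 0.11579, 0.12632, 0.09474, 0.07368, 0.14737, 0.13684, 0.13684, 0.07368, 0.09474, giving H' = 2.16836 (working shown to 5 dp, full precision carried).
Sample 2: N=78, proportions 0.12821, 0.16667, 0.17949, 0.12821, 0.16667, 0.23077, giving H' = 1.77063.
Difference = |2.16836 − 1.77063| = 0.39773, i.e. 0.40 to 2 decimal places.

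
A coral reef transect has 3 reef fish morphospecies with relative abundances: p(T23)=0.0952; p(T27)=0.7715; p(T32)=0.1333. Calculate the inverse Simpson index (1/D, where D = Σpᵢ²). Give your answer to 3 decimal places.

D = 0.0952² + 0.7715² + 0.1333² = 0.009063 + 0.595212 + 0.017769 = 0.622044 (working shown to 6 dp, full precision carried).
So 1/D = 1.60760, i.e. 1.608 to 3 decimal places.

1.608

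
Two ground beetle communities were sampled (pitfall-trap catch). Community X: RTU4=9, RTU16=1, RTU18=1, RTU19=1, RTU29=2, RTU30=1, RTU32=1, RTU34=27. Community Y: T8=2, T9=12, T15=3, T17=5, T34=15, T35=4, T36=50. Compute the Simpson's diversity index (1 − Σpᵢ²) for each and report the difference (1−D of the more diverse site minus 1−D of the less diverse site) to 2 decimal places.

0.09

Community X: N=43, proportions 0.209302, 0.023256, 0.023256, 0.023256, 0.046512, 0.023256, 0.023256, 0.627907, giving 1−D = 0.557058 (working shown to 6 dp, full precision carried).
Community Y: N=91, proportions 0.021978, 0.131868, 0.032967, 0.054945, 0.164835, 0.043956, 0.549451, giving 1−D = 0.647023.
Difference = |0.557058 − 0.647023| = 0.089965, i.e. 0.09 to 2 decimal places.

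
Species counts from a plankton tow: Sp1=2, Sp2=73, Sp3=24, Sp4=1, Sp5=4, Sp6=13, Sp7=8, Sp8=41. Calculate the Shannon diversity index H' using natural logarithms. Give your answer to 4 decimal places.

Total N = 2+73+24+1+4+13+8+41 = 166, so the proportions are 0.012048, 0.439759, 0.144578, 0.006024, 0.024096, 0.078313, 0.048193, 0.246988 (working shown to 6 dp, full precision carried).
Each pᵢ ln pᵢ term: 0.012048×(-4.418841)=-0.053239, 0.439759×(-0.821528)=-0.361275, 0.144578×(-1.933934)=-0.279605, 0.006024×(-5.111988)=-0.030795, 0.024096×(-3.725693)=-0.089776, 0.078313×(-2.547038)=-0.199467, 0.048193×(-3.032546)=-0.146147, 0.246988×(-1.398416)=-0.345392.
Sum = -1.505695, so H' = 1.5057.

1.5057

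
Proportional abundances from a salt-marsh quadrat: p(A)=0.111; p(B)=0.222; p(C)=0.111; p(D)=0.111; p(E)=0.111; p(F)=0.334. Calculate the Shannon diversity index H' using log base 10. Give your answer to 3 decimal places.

Each pᵢ log₁₀ pᵢ term (working shown to 5 dp, full precision carried): 0.111×(-0.95468)=-0.10597, 0.222×(-0.65365)=-0.14511, 0.111×(-0.95468)=-0.10597, 0.111×(-0.95468)=-0.10597, 0.111×(-0.95468)=-0.10597, 0.334×(-0.47625)=-0.15907.
Sum = -0.72805, so H' = 0.728.

0.728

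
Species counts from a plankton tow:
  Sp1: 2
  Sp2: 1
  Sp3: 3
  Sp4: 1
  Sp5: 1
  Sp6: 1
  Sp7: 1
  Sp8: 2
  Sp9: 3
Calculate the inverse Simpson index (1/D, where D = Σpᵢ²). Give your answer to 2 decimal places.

7.26

Total N = 2+1+3+1+1+1+1+2+3 = 15, so the proportions are 0.133333, 0.066667, 0.2, 0.066667, 0.066667, 0.066667, 0.066667, 0.133333, 0.2 (working shown to 6 dp, full precision carried).
D = 0.133333² + 0.066667² + 0.2² + 0.066667² + 0.066667² + 0.066667² + 0.066667² + 0.133333² + 0.2² = 0.017778 + 0.004444 + 0.040000 + 0.004444 + 0.004444 + 0.004444 + 0.004444 + 0.017778 + 0.040000 = 0.137778.
So 1/D = 7.2581, i.e. 7.26 to 2 decimal places.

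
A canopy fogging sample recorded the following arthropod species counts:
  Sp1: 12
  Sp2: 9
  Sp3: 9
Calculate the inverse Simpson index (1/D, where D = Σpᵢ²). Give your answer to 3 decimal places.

2.941

Total N = 12+9+9 = 30, so the proportions are 0.4, 0.3, 0.3 (working shown to 6 dp, full precision carried).
D = 0.4² + 0.3² + 0.3² = 0.160000 + 0.090000 + 0.090000 = 0.340000.
So 1/D = 2.94118, i.e. 2.941 to 3 decimal places.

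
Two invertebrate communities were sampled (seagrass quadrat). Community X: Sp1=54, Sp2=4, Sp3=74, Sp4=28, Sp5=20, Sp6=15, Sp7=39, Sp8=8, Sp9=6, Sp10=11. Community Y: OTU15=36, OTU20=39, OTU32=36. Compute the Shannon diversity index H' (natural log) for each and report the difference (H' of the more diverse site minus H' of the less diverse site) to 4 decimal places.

0.8685

Community X: N=259, proportions 0.208494, 0.015444, 0.285714, 0.108108, 0.07722, 0.057915, 0.150579, 0.030888, 0.023166, 0.042471, giving H' = 1.966364 (working shown to 6 dp, full precision carried).
Community Y: N=111, proportions 0.324324, 0.351351, 0.324324, giving H' = 1.097888.
Difference = |1.966364 − 1.097888| = 0.868476, i.e. 0.8685 to 4 decimal places.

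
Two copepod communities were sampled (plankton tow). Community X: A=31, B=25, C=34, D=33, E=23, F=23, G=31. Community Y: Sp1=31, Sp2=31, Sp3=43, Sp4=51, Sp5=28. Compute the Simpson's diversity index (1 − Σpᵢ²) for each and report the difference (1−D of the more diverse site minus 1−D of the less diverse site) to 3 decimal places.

Community X: N=200, proportions 0.155, 0.125, 0.17, 0.165, 0.115, 0.115, 0.155, giving 1−D = 0.85375 (working shown to 5 dp, full precision carried).
Community Y: N=184, proportions 0.16848, 0.16848, 0.2337, 0.27717, 0.15217, giving 1−D = 0.78863.
Difference = |0.85375 − 0.78863| = 0.06512, i.e. 0.065 to 3 decimal places.

0.065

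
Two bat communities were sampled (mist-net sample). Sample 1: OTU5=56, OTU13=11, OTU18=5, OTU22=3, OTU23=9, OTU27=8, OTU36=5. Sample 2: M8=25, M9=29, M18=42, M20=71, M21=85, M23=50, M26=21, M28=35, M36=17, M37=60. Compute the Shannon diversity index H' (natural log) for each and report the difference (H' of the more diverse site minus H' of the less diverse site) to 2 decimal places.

Sample 1: N=97, proportions 0.5773, 0.1134, 0.0515, 0.0309, 0.0928, 0.0825, 0.0515, giving H' = 1.4036 (working shown to 4 dp, full precision carried).
Sample 2: N=435, proportions 0.0575, 0.0667, 0.0966, 0.1632, 0.1954, 0.1149, 0.0483, 0.0805, 0.0391, 0.1379, giving H' = 2.1830.
Difference = |1.4036 − 2.1830| = 0.7794, i.e. 0.78 to 2 decimal places.

0.78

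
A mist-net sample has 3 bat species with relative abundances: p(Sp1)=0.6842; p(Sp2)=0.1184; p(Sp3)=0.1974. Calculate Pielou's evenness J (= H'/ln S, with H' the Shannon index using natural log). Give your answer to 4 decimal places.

0.7578

H' = −Σ pᵢ ln pᵢ = −((-0.259657) + (-0.252628) + (-0.320286)) = 0.832572 (working shown to 6 dp, full precision carried).
With S = 3 species, ln S = 1.098612, so J = 0.832572/1.098612 = 0.757840, i.e. 0.7578 to 4 decimal places.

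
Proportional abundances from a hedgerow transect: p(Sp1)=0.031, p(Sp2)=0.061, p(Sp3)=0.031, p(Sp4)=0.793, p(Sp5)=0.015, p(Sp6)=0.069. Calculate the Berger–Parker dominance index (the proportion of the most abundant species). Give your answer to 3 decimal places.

The largest proportion is 0.793, i.e. d = 0.793 to 3 decimal places.

0.793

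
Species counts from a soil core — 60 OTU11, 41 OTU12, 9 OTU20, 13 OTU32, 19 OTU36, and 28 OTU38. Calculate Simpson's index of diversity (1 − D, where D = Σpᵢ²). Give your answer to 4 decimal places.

0.7690

Total N = 60+41+9+13+19+28 = 170, so the proportions are 0.352941, 0.241176, 0.052941, 0.076471, 0.111765, 0.164706 (working shown to 6 dp, full precision carried).
D = 0.352941² + 0.241176² + 0.052941² + 0.076471² + 0.111765² + 0.164706² = 0.124567 + 0.058166 + 0.002803 + 0.005848 + 0.012491 + 0.027128 = 0.231003.
So 1 − D = 0.768997, i.e. 0.7690 to 4 decimal places.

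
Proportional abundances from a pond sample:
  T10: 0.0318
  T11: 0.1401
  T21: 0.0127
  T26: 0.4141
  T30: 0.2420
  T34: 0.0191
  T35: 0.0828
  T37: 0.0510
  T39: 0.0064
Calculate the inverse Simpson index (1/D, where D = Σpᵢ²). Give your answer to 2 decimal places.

D = 0.0318² + 0.1401² + 0.0127² + 0.4141² + 0.242² + 0.0191² + 0.0828² + 0.051² + 0.0064² = 0.001011 + 0.019628 + 0.000161 + 0.171479 + 0.058564 + 0.000365 + 0.006856 + 0.002601 + 0.000041 = 0.260706 (working shown to 6 dp, full precision carried).
So 1/D = 3.8357, i.e. 3.84 to 2 decimal places.

3.84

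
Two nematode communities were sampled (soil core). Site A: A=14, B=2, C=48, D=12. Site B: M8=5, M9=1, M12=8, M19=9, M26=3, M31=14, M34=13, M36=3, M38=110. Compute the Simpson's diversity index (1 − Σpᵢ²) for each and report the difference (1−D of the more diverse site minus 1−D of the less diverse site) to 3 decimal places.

Site A: N=76, proportions 0.18421, 0.02632, 0.63158, 0.15789, giving 1−D = 0.54155 (working shown to 5 dp, full precision carried).
Site B: N=166, proportions 0.03012, 0.00602, 0.04819, 0.05422, 0.01807, 0.08434, 0.07831, 0.01807, 0.66265, giving 1−D = 0.54079.
Difference = |0.54155 − 0.54079| = 0.00076, i.e. 0.001 to 3 decimal places.

0.001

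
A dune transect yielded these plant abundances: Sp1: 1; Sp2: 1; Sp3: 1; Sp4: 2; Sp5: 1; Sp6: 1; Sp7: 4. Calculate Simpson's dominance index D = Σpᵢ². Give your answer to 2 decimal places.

0.21

Total N = 1+1+1+2+1+1+4 = 11, so the proportions are 0.0909, 0.0909, 0.0909, 0.1818, 0.0909, 0.0909, 0.3636 (working shown to 4 dp, full precision carried).
D = 0.0909² + 0.0909² + 0.0909² + 0.1818² + 0.0909² + 0.0909² + 0.3636² = 0.0083 + 0.0083 + 0.0083 + 0.0331 + 0.0083 + 0.0083 + 0.1322 = 0.2066.
To 2 decimal places, D = 0.21.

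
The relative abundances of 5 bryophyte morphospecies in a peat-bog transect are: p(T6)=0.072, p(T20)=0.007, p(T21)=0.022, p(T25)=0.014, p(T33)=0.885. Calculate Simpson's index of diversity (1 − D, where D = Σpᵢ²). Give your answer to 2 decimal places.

D = 0.072² + 0.007² + 0.022² + 0.014² + 0.885² = 0.0052 + 0.0000 + 0.0005 + 0.0002 + 0.7832 = 0.7891 (working shown to 4 dp, full precision carried).
So 1 − D = 0.2109, i.e. 0.21 to 2 decimal places.

0.21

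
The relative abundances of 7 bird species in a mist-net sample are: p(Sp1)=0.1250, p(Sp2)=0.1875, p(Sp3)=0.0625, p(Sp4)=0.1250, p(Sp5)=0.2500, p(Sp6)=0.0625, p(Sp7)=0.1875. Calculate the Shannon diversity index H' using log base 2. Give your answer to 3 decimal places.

Each pᵢ log₂ pᵢ term (working shown to 5 dp, full precision carried): 0.125×(-3.00000)=-0.37500, 0.1875×(-2.41504)=-0.45282, 0.0625×(-4.00000)=-0.25000, 0.125×(-3.00000)=-0.37500, 0.25×(-2.00000)=-0.50000, 0.0625×(-4.00000)=-0.25000, 0.1875×(-2.41504)=-0.45282.
Sum = -2.65564, so H' = 2.656.

2.656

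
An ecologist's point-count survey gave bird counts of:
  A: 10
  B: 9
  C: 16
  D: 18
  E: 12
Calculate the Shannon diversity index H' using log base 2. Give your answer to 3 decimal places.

Total N = 10+9+16+18+12 = 65, so the proportions are 0.15385, 0.13846, 0.24615, 0.27692, 0.18462 (working shown to 5 dp, full precision carried).
Each pᵢ log₂ pᵢ term: 0.15385×(-2.70044)=-0.41545, 0.13846×(-2.85244)=-0.39495, 0.24615×(-2.02237)=-0.49781, 0.27692×(-1.85244)=-0.51298, 0.18462×(-2.43741)=-0.44998.
Sum = -2.27119, so H' = 2.271.

2.271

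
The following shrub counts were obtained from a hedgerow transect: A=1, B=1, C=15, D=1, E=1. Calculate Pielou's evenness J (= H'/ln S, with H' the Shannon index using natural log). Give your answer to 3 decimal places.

Total N = 1+1+15+1+1 = 19, so the proportions are 0.05263, 0.05263, 0.78947, 0.05263, 0.05263 (working shown to 5 dp, full precision carried).
H' = −Σ pᵢ ln pᵢ = −((-0.15497) + (-0.15497) + (-0.18662) + (-0.15497) + (-0.15497)) = 0.80650.
With S = 5 species, ln S = 1.60944, so J = 0.80650/1.60944 = 0.50111, i.e. 0.501 to 3 decimal places.

0.501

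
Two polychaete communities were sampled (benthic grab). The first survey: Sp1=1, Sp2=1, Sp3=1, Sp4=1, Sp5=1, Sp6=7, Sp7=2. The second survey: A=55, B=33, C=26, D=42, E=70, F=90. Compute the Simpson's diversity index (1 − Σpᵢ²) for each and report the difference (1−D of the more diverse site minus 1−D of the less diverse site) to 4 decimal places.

0.1001

The first survey: N=14, proportions 0.071429, 0.071429, 0.071429, 0.071429, 0.071429, 0.5, 0.142857, giving 1−D = 0.704082 (working shown to 6 dp, full precision carried).
The second survey: N=316, proportions 0.174051, 0.10443, 0.082278, 0.132911, 0.221519, 0.28481, giving 1−D = 0.804178.
Difference = |0.704082 − 0.804178| = 0.100096, i.e. 0.1001 to 4 decimal places.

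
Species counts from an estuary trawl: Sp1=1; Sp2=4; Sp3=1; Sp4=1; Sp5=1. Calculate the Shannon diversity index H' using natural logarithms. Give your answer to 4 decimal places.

1.3863

Total N = 1+4+1+1+1 = 8, so the proportions are 0.125, 0.5, 0.125, 0.125, 0.125 (working shown to 6 dp, full precision carried).
Each pᵢ ln pᵢ term: 0.125×(-2.079442)=-0.259930, 0.5×(-0.693147)=-0.346574, 0.125×(-2.079442)=-0.259930, 0.125×(-2.079442)=-0.259930, 0.125×(-2.079442)=-0.259930.
Sum = -1.386294, so H' = 1.3863.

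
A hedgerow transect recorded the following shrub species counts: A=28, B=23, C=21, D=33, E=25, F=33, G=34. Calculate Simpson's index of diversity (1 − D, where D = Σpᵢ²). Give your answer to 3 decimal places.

0.853

Total N = 28+23+21+33+25+33+34 = 197, so the proportions are 0.14213, 0.11675, 0.1066, 0.16751, 0.1269, 0.16751, 0.17259 (working shown to 5 dp, full precision carried).
D = 0.14213² + 0.11675² + 0.1066² + 0.16751² + 0.1269² + 0.16751² + 0.17259² = 0.02020 + 0.01363 + 0.01136 + 0.02806 + 0.01610 + 0.02806 + 0.02979 = 0.14721.
So 1 − D = 0.85279, i.e. 0.853 to 3 decimal places.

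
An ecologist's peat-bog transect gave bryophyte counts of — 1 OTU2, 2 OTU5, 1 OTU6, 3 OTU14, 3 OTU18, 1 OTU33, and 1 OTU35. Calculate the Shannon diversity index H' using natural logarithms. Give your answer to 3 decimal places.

Total N = 1+2+1+3+3+1+1 = 12, so the proportions are 0.08333, 0.16667, 0.08333, 0.25, 0.25, 0.08333, 0.08333 (working shown to 5 dp, full precision carried).
Each pᵢ ln pᵢ term: 0.08333×(-2.48491)=-0.20708, 0.16667×(-1.79176)=-0.29863, 0.08333×(-2.48491)=-0.20708, 0.25×(-1.38629)=-0.34657, 0.25×(-1.38629)=-0.34657, 0.08333×(-2.48491)=-0.20708, 0.08333×(-2.48491)=-0.20708.
Sum = -1.82008, so H' = 1.820.

1.820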